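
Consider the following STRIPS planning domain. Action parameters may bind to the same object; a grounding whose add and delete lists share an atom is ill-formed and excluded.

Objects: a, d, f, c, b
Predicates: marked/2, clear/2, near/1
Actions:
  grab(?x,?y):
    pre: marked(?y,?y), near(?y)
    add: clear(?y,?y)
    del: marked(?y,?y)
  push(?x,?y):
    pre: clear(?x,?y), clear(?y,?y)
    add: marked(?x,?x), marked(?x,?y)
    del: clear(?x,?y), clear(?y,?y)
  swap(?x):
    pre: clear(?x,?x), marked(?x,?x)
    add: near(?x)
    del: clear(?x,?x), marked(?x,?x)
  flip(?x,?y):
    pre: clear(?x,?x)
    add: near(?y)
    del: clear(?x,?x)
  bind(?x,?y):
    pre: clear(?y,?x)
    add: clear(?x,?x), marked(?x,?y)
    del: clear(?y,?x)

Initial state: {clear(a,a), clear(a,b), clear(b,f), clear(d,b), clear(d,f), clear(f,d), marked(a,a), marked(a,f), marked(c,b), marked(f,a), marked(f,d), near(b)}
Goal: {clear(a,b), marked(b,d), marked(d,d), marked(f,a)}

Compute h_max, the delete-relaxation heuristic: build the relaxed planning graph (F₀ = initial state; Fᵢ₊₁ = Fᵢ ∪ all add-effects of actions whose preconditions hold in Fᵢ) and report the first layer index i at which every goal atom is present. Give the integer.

2

F0 = init (12 atoms)
F1 = F0 ∪ {clear(b,b), clear(d,d), clear(f,f), marked(b,a), marked(b,d), marked(d,f), marked(f,b), near(a), near(c), near(d), near(f)}  (23 atoms)
F2 = F1 ∪ {marked(a,b), marked(b,b), marked(b,f), marked(d,b), marked(d,d), marked(f,f)}  (29 atoms)
goal ⊆ F2  ⇒  h_max = 2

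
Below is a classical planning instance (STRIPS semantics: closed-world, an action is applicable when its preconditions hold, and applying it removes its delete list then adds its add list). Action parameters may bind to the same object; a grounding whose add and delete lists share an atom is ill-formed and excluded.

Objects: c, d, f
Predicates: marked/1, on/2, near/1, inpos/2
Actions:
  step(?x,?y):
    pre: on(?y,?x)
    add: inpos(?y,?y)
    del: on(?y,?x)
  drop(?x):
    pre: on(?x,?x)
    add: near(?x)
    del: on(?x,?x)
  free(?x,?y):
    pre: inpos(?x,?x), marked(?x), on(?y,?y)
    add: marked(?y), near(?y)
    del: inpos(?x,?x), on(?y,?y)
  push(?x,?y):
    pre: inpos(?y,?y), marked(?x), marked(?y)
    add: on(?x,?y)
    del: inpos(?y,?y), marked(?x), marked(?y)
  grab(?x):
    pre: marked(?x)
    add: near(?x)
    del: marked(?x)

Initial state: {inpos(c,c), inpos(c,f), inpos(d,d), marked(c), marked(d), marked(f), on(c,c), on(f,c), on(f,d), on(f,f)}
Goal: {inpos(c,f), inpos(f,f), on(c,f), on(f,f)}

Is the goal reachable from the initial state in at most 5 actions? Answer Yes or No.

1. step(c,f)  →  {inpos(c,c), inpos(c,f), inpos(d,d), inpos(f,f), marked(c), marked(d), marked(f), on(c,c), on(f,d), on(f,f)}
2. push(c,f)  →  {inpos(c,c), inpos(c,f), inpos(d,d), marked(d), on(c,c), on(c,f), on(f,d), on(f,f)}
3. step(d,f)  →  {inpos(c,c), inpos(c,f), inpos(d,d), inpos(f,f), marked(d), on(c,c), on(c,f), on(f,f)}
optimal plan length = 3; 3 ≤ 5

Yes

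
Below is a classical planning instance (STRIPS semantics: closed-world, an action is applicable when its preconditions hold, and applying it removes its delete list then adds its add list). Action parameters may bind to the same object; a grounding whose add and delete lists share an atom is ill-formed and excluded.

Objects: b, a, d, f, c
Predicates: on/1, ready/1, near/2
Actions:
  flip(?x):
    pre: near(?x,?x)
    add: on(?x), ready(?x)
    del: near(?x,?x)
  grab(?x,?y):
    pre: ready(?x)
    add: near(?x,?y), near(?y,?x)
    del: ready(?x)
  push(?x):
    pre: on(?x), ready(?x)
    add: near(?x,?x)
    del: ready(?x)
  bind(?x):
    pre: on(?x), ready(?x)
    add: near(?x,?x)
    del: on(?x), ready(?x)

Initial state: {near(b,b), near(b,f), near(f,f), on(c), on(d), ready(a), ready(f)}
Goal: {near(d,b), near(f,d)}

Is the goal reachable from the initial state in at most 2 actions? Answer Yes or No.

1. flip(b)  →  {near(b,f), near(f,f), on(b), on(c), on(d), ready(a), ready(b), ready(f)}
2. grab(b,d)  →  {near(b,d), near(b,f), near(d,b), near(f,f), on(b), on(c), on(d), ready(a), ready(f)}
3. grab(f,d)  →  {near(b,d), near(b,f), near(d,b), near(d,f), near(f,d), near(f,f), on(b), on(c), on(d), ready(a)}
optimal plan length = 3; 3 > 2

No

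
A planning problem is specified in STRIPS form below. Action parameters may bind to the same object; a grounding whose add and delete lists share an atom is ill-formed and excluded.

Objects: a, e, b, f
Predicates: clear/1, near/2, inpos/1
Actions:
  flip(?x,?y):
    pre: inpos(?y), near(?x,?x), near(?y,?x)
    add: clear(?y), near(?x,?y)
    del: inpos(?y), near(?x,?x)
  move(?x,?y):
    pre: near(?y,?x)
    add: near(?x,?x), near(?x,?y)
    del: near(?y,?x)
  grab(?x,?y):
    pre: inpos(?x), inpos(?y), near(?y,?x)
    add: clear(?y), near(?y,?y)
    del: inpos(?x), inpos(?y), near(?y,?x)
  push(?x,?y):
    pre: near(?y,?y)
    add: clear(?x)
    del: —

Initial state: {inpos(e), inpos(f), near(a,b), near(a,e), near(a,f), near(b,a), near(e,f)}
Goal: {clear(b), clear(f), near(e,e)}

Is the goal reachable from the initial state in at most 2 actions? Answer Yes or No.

No

1. move(e,a)  →  {inpos(e), inpos(f), near(a,b), near(a,f), near(b,a), near(e,a), near(e,e), near(e,f)}
2. push(b,e)  →  {clear(b), inpos(e), inpos(f), near(a,b), near(a,f), near(b,a), near(e,a), near(e,e), near(e,f)}
3. push(f,e)  →  {clear(b), clear(f), inpos(e), inpos(f), near(a,b), near(a,f), near(b,a), near(e,a), near(e,e), near(e,f)}
optimal plan length = 3; 3 > 2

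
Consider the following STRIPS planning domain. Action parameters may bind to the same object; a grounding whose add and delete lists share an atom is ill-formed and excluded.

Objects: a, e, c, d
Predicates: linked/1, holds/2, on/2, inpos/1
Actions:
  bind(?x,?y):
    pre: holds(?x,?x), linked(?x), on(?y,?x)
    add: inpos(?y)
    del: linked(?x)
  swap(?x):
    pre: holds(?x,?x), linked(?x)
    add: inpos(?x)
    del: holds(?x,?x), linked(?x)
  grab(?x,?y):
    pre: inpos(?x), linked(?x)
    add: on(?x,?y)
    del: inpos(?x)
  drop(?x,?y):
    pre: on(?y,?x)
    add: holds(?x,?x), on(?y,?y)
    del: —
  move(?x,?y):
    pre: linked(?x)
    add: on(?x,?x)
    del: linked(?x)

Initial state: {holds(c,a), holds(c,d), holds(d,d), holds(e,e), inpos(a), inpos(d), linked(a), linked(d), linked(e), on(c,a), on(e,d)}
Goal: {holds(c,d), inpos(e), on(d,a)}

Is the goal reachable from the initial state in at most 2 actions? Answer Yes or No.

1. swap(e)  →  {holds(c,a), holds(c,d), holds(d,d), inpos(a), inpos(d), inpos(e), linked(a), linked(d), on(c,a), on(e,d)}
2. grab(d,a)  →  {holds(c,a), holds(c,d), holds(d,d), inpos(a), inpos(e), linked(a), linked(d), on(c,a), on(d,a), on(e,d)}
optimal plan length = 2; 2 ≤ 2

Yes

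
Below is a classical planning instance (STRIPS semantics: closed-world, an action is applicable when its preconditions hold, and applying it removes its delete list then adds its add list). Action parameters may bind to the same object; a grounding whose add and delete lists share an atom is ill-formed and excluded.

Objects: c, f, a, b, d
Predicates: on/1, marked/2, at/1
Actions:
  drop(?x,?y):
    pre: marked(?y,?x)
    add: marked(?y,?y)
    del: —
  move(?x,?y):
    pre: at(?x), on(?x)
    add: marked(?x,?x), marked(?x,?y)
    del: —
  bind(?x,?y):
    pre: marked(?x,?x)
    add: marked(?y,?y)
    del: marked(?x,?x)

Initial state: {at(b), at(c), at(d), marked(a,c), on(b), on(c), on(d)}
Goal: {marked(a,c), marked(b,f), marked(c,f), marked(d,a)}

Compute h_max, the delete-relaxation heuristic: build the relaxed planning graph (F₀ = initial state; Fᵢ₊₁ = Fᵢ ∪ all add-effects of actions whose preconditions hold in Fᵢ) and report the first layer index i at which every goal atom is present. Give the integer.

F0 = init (7 atoms)
F1 = F0 ∪ {marked(a,a), marked(b,a), marked(b,b), marked(b,c), marked(b,d), marked(b,f), marked(c,a), marked(c,b), marked(c,c), marked(c,d), marked(c,f), marked(d,a), marked(d,b), marked(d,c), marked(d,d), marked(d,f)}  (23 atoms)
goal ⊆ F1  ⇒  h_max = 1

1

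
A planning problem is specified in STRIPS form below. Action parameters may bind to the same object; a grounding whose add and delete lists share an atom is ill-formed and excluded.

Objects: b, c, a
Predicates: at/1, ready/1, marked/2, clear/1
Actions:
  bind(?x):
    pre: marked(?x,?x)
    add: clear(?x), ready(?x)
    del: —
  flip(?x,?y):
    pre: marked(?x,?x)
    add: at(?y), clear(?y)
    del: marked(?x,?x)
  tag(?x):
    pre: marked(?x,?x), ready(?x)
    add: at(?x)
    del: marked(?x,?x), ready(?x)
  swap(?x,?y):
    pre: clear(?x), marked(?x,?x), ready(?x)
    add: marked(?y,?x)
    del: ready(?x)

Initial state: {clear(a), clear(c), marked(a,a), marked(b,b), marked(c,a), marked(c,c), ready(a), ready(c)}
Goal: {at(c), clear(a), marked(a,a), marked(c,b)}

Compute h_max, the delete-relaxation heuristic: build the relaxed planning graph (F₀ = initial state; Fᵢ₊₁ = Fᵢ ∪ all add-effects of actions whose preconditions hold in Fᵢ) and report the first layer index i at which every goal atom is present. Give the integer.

2

F0 = init (8 atoms)
F1 = F0 ∪ {at(a), at(b), at(c), clear(b), marked(a,c), marked(b,a), marked(b,c), ready(b)}  (16 atoms)
F2 = F1 ∪ {marked(a,b), marked(c,b)}  (18 atoms)
goal ⊆ F2  ⇒  h_max = 2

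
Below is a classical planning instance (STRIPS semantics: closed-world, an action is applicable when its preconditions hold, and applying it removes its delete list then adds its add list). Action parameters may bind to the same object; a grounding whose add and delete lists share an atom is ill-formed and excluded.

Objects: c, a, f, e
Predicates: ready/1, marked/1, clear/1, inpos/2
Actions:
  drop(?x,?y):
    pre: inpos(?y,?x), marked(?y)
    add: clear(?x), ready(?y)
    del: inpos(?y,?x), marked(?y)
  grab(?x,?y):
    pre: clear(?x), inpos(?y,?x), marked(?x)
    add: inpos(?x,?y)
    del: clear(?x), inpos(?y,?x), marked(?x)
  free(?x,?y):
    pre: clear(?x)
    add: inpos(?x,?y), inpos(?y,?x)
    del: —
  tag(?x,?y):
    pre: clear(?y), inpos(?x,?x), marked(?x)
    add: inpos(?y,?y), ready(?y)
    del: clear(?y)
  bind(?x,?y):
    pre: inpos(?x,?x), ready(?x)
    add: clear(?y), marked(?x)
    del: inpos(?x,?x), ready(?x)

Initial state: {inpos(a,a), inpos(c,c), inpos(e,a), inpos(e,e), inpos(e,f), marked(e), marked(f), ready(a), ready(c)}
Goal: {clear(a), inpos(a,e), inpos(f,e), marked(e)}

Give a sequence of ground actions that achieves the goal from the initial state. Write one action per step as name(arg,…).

drop(a,e); free(a,e); bind(e,f); grab(f,e)

1. drop(a,e)  →  {clear(a), inpos(a,a), inpos(c,c), inpos(e,e), inpos(e,f), marked(f), ready(a), ready(c), ready(e)}
2. free(a,e)  →  {clear(a), inpos(a,a), inpos(a,e), inpos(c,c), inpos(e,a), inpos(e,e), inpos(e,f), marked(f), ready(a), ready(c), ready(e)}
3. bind(e,f)  →  {clear(a), clear(f), inpos(a,a), inpos(a,e), inpos(c,c), inpos(e,a), inpos(e,f), marked(e), marked(f), ready(a), ready(c)}
4. grab(f,e)  →  {clear(a), inpos(a,a), inpos(a,e), inpos(c,c), inpos(e,a), inpos(f,e), marked(e), ready(a), ready(c)}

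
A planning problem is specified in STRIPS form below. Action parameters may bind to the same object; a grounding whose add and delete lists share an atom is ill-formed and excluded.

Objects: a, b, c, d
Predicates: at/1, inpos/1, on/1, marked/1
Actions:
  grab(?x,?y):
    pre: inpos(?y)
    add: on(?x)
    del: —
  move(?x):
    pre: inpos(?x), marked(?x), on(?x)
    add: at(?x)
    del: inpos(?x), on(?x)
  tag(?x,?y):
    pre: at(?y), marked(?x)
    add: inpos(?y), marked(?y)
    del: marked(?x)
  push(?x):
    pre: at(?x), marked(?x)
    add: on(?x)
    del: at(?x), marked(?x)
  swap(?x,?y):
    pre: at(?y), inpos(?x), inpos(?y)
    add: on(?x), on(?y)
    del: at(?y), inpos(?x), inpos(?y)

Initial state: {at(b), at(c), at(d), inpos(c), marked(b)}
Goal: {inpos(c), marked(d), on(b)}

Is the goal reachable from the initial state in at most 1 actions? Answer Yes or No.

1. grab(b,c)  →  {at(b), at(c), at(d), inpos(c), marked(b), on(b)}
2. tag(b,d)  →  {at(b), at(c), at(d), inpos(c), inpos(d), marked(d), on(b)}
optimal plan length = 2; 2 > 1

No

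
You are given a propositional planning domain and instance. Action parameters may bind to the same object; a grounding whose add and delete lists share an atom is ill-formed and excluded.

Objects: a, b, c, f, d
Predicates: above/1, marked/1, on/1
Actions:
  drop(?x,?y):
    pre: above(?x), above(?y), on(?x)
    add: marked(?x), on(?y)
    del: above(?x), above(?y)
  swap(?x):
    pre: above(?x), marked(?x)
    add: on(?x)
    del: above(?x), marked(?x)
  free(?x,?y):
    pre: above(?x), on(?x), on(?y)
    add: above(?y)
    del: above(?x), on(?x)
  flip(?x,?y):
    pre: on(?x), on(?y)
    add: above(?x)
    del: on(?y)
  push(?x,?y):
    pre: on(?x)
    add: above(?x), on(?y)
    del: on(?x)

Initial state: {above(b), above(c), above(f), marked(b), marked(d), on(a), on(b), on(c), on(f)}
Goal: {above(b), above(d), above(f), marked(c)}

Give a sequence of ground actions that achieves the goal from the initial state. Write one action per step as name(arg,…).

drop(c,b); push(b,d); flip(d,a)

1. drop(c,b)  →  {above(f), marked(b), marked(c), marked(d), on(a), on(b), on(c), on(f)}
2. push(b,d)  →  {above(b), above(f), marked(b), marked(c), marked(d), on(a), on(c), on(d), on(f)}
3. flip(d,a)  →  {above(b), above(d), above(f), marked(b), marked(c), marked(d), on(c), on(d), on(f)}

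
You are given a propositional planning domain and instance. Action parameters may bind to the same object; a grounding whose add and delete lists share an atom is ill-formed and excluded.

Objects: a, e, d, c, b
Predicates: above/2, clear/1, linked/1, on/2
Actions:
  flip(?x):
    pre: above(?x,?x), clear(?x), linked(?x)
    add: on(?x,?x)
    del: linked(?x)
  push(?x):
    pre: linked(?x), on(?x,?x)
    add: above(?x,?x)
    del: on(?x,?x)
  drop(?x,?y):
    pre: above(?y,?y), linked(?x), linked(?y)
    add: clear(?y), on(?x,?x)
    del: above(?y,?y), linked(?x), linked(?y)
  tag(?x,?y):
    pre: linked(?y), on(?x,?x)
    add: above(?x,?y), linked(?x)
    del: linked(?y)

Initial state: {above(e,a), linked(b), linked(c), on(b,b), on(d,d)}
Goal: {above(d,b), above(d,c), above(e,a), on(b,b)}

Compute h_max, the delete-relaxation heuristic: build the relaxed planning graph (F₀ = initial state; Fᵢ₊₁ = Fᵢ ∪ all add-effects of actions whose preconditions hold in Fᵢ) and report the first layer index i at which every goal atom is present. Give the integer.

F0 = init (5 atoms)
F1 = F0 ∪ {above(b,b), above(b,c), above(d,b), above(d,c), linked(d)}  (10 atoms)
goal ⊆ F1  ⇒  h_max = 1

1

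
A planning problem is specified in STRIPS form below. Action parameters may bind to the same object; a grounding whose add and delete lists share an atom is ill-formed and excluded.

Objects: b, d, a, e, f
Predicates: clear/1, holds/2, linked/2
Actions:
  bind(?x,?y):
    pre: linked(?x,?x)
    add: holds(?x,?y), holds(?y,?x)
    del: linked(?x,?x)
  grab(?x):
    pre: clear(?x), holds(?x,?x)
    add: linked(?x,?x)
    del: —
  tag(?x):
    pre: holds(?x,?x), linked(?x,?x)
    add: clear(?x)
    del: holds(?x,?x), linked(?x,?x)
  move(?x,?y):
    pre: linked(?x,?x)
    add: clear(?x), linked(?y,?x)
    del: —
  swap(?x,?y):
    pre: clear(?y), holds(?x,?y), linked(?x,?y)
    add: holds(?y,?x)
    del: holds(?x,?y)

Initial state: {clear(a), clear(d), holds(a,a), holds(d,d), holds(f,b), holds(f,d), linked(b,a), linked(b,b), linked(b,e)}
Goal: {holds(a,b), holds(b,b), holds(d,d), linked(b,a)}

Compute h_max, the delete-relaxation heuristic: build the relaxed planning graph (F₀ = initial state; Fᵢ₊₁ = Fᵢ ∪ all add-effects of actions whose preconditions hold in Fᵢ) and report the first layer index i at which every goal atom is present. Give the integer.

F0 = init (9 atoms)
F1 = F0 ∪ {clear(b), holds(a,b), holds(b,a), holds(b,b), holds(b,d), holds(b,e), holds(b,f), holds(d,b), holds(e,b), linked(a,a), linked(a,b), linked(d,b), linked(d,d), linked(e,b), linked(f,b)}  (24 atoms)
goal ⊆ F1  ⇒  h_max = 1

1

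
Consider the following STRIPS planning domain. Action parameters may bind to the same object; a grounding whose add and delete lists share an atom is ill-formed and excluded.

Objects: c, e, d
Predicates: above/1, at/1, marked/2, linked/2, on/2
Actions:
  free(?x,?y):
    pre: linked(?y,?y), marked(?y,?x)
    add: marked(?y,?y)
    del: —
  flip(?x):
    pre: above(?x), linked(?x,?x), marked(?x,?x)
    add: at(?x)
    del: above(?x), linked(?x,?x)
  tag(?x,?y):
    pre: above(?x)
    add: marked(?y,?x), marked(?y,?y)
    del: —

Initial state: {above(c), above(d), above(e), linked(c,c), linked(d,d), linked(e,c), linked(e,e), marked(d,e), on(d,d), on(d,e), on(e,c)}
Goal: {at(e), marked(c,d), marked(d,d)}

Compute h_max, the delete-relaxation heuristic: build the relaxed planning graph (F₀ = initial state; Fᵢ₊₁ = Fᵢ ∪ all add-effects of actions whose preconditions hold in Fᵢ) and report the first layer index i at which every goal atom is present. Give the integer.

F0 = init (11 atoms)
F1 = F0 ∪ {marked(c,c), marked(c,d), marked(c,e), marked(d,c), marked(d,d), marked(e,c), marked(e,d), marked(e,e)}  (19 atoms)
F2 = F1 ∪ {at(c), at(d), at(e)}  (22 atoms)
goal ⊆ F2  ⇒  h_max = 2

2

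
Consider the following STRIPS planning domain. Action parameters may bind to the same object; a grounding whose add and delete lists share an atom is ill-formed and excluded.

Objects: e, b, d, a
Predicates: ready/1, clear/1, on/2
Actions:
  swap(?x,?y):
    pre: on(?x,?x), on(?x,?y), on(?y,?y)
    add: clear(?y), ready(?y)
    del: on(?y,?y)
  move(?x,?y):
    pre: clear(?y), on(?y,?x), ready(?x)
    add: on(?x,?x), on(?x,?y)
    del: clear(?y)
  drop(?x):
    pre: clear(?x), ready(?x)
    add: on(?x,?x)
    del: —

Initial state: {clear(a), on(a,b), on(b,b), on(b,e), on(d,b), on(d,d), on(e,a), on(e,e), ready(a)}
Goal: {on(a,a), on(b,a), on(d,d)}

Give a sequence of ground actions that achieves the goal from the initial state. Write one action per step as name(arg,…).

swap(b,b); move(b,a); move(a,b)

1. swap(b,b)  →  {clear(a), clear(b), on(a,b), on(b,e), on(d,b), on(d,d), on(e,a), on(e,e), ready(a), ready(b)}
2. move(b,a)  →  {clear(b), on(a,b), on(b,a), on(b,b), on(b,e), on(d,b), on(d,d), on(e,a), on(e,e), ready(a), ready(b)}
3. move(a,b)  →  {on(a,a), on(a,b), on(b,a), on(b,b), on(b,e), on(d,b), on(d,d), on(e,a), on(e,e), ready(a), ready(b)}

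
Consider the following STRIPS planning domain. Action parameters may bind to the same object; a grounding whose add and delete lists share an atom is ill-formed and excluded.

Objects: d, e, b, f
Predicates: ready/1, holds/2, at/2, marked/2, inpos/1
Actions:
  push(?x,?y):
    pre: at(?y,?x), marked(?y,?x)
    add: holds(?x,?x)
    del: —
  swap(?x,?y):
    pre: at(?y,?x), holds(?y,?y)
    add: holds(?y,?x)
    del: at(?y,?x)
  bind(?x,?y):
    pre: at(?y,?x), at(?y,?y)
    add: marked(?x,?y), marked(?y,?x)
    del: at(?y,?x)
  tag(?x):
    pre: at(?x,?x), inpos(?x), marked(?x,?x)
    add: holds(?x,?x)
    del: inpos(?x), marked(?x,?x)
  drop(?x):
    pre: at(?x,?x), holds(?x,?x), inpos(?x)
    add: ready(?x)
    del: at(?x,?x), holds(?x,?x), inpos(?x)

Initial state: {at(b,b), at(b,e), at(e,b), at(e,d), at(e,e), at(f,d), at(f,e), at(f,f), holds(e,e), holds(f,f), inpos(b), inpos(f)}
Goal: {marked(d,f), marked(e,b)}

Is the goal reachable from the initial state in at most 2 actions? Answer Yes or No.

1. bind(d,f)  →  {at(b,b), at(b,e), at(e,b), at(e,d), at(e,e), at(f,e), at(f,f), holds(e,e), holds(f,f), inpos(b), inpos(f), marked(d,f), marked(f,d)}
2. bind(e,b)  →  {at(b,b), at(e,b), at(e,d), at(e,e), at(f,e), at(f,f), holds(e,e), holds(f,f), inpos(b), inpos(f), marked(b,e), marked(d,f), marked(e,b), marked(f,d)}
optimal plan length = 2; 2 ≤ 2

Yes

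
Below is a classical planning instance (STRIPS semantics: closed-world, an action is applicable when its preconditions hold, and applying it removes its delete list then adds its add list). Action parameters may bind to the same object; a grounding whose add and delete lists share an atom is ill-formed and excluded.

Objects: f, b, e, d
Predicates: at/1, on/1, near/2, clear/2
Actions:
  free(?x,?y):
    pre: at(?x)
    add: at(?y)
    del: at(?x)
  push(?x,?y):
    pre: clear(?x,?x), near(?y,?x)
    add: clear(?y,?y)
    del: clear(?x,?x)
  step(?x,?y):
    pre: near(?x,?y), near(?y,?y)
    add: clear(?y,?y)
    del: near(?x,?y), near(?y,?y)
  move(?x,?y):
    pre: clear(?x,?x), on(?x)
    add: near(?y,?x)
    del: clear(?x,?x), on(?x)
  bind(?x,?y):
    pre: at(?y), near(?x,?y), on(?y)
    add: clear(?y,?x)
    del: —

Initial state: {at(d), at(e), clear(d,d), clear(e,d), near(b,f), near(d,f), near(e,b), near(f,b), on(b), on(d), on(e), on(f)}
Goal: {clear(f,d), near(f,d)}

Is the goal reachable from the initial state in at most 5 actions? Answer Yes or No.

1. free(e,f)  →  {at(d), at(f), clear(d,d), clear(e,d), near(b,f), near(d,f), near(e,b), near(f,b), on(b), on(d), on(e), on(f)}
2. move(d,f)  →  {at(d), at(f), clear(e,d), near(b,f), near(d,f), near(e,b), near(f,b), near(f,d), on(b), on(e), on(f)}
3. bind(d,f)  →  {at(d), at(f), clear(e,d), clear(f,d), near(b,f), near(d,f), near(e,b), near(f,b), near(f,d), on(b), on(e), on(f)}
optimal plan length = 3; 3 ≤ 5

Yes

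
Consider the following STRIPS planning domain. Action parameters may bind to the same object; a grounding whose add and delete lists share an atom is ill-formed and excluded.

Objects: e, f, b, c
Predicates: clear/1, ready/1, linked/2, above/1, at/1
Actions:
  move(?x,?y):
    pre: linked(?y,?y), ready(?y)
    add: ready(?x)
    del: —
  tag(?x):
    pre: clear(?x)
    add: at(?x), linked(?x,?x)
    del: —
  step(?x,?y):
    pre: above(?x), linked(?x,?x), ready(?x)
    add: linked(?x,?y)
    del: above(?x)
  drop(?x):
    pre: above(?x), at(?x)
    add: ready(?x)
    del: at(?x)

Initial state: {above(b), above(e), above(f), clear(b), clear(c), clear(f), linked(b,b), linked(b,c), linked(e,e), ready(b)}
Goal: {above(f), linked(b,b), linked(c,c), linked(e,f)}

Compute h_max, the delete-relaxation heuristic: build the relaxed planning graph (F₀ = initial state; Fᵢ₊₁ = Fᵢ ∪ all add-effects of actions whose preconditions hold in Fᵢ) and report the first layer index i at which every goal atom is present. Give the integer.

2

F0 = init (10 atoms)
F1 = F0 ∪ {at(b), at(c), at(f), linked(b,e), linked(b,f), linked(c,c), linked(f,f), ready(c), ready(e), ready(f)}  (20 atoms)
F2 = F1 ∪ {linked(e,b), linked(e,c), linked(e,f), linked(f,b), linked(f,c), linked(f,e)}  (26 atoms)
goal ⊆ F2  ⇒  h_max = 2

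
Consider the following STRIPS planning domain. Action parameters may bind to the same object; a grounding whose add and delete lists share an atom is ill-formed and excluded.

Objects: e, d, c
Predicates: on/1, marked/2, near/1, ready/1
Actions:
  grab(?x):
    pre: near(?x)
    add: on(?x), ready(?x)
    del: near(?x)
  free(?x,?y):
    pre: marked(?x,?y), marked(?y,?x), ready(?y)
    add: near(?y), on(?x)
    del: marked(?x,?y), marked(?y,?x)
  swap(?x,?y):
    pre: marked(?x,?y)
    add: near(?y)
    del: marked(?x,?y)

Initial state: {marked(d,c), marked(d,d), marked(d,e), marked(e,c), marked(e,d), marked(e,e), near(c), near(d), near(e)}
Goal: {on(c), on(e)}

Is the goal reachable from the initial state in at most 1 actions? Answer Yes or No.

1. grab(e)  →  {marked(d,c), marked(d,d), marked(d,e), marked(e,c), marked(e,d), marked(e,e), near(c), near(d), on(e), ready(e)}
2. grab(c)  →  {marked(d,c), marked(d,d), marked(d,e), marked(e,c), marked(e,d), marked(e,e), near(d), on(c), on(e), ready(c), ready(e)}
optimal plan length = 2; 2 > 1

No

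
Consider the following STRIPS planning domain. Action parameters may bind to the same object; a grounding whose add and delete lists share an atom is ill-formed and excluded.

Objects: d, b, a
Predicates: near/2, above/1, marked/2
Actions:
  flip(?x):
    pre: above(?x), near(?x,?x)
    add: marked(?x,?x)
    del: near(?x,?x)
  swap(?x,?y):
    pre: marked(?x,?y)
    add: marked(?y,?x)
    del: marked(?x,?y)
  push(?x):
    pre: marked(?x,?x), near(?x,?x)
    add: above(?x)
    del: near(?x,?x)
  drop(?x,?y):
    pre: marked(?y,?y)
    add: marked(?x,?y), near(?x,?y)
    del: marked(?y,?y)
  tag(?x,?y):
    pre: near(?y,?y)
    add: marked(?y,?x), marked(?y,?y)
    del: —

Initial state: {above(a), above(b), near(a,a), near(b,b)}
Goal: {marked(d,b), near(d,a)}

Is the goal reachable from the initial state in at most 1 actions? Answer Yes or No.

No

1. flip(b)  →  {above(a), above(b), marked(b,b), near(a,a)}
2. flip(a)  →  {above(a), above(b), marked(a,a), marked(b,b)}
3. drop(d,b)  →  {above(a), above(b), marked(a,a), marked(d,b), near(d,b)}
4. drop(d,a)  →  {above(a), above(b), marked(d,a), marked(d,b), near(d,a), near(d,b)}
optimal plan length = 4; 4 > 1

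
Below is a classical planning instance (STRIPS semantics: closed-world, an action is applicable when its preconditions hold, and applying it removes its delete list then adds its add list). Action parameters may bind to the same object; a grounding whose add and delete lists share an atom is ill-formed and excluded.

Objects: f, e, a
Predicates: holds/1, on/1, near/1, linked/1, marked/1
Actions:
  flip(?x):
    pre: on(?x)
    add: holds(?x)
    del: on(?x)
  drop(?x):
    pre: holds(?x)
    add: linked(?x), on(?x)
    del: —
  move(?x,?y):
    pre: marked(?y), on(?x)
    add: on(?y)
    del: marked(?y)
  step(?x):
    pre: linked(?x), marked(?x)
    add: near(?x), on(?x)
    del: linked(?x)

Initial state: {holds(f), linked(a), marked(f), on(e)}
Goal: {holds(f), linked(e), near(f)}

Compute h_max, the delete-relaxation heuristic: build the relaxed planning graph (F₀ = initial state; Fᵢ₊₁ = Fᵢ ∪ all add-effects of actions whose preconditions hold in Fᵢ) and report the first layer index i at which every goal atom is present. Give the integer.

F0 = init (4 atoms)
F1 = F0 ∪ {holds(e), linked(f), on(f)}  (7 atoms)
F2 = F1 ∪ {linked(e), near(f)}  (9 atoms)
goal ⊆ F2  ⇒  h_max = 2

2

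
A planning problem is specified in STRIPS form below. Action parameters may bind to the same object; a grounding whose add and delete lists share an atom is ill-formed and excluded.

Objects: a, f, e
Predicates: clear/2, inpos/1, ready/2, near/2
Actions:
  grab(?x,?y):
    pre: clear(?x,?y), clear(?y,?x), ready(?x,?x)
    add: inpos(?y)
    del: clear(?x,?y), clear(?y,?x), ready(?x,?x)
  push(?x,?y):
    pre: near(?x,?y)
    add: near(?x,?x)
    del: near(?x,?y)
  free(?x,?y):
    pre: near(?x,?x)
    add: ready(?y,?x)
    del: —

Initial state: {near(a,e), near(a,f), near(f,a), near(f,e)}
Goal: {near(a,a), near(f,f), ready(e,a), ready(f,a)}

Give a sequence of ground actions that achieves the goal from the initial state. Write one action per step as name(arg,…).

push(a,f); push(f,a); free(a,f); free(a,e)

1. push(a,f)  →  {near(a,a), near(a,e), near(f,a), near(f,e)}
2. push(f,a)  →  {near(a,a), near(a,e), near(f,e), near(f,f)}
3. free(a,f)  →  {near(a,a), near(a,e), near(f,e), near(f,f), ready(f,a)}
4. free(a,e)  →  {near(a,a), near(a,e), near(f,e), near(f,f), ready(e,a), ready(f,a)}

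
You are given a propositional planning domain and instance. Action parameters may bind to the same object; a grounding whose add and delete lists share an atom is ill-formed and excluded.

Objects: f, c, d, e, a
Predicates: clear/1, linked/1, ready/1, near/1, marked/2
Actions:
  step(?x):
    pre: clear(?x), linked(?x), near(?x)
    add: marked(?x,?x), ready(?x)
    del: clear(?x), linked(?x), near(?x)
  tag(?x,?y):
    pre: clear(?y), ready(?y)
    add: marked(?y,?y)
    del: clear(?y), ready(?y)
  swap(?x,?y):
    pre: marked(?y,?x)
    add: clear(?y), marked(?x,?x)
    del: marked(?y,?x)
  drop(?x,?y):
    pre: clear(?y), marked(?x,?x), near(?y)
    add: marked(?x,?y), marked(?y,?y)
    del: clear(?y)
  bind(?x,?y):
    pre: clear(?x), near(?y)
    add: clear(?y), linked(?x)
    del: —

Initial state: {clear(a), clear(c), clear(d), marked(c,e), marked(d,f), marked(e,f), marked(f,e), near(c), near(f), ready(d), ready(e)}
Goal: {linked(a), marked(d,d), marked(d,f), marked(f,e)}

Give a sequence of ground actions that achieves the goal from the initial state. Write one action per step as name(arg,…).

tag(f,d); bind(a,f)

1. tag(f,d)  →  {clear(a), clear(c), marked(c,e), marked(d,d), marked(d,f), marked(e,f), marked(f,e), near(c), near(f), ready(e)}
2. bind(a,f)  →  {clear(a), clear(c), clear(f), linked(a), marked(c,e), marked(d,d), marked(d,f), marked(e,f), marked(f,e), near(c), near(f), ready(e)}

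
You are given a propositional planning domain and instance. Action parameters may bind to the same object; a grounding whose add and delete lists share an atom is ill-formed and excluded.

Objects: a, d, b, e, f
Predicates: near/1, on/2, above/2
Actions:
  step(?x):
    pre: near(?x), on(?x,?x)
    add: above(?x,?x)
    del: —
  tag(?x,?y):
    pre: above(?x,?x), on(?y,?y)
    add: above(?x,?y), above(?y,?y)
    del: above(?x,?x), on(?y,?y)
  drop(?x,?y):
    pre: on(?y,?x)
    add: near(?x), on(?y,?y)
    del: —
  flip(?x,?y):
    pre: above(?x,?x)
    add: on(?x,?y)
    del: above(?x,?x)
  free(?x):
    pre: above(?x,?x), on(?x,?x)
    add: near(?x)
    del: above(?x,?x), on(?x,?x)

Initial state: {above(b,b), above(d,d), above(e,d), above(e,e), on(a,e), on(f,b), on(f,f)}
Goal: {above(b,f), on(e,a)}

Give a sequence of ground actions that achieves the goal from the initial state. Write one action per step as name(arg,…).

1. tag(b,f)  →  {above(b,f), above(d,d), above(e,d), above(e,e), above(f,f), on(a,e), on(f,b)}
2. flip(e,a)  →  {above(b,f), above(d,d), above(e,d), above(f,f), on(a,e), on(e,a), on(f,b)}

tag(b,f); flip(e,a)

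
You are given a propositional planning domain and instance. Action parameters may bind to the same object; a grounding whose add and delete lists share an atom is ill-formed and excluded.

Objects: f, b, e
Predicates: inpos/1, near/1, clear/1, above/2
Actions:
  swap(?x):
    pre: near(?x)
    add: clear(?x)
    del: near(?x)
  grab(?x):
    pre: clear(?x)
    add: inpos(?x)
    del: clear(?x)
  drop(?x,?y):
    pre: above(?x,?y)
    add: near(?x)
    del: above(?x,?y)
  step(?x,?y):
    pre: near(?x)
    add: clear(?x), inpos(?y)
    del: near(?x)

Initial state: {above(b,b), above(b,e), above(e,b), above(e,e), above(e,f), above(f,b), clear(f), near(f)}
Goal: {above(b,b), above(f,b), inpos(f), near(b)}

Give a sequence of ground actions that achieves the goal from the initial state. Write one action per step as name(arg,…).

1. grab(f)  →  {above(b,b), above(b,e), above(e,b), above(e,e), above(e,f), above(f,b), inpos(f), near(f)}
2. drop(b,e)  →  {above(b,b), above(e,b), above(e,e), above(e,f), above(f,b), inpos(f), near(b), near(f)}

grab(f); drop(b,e)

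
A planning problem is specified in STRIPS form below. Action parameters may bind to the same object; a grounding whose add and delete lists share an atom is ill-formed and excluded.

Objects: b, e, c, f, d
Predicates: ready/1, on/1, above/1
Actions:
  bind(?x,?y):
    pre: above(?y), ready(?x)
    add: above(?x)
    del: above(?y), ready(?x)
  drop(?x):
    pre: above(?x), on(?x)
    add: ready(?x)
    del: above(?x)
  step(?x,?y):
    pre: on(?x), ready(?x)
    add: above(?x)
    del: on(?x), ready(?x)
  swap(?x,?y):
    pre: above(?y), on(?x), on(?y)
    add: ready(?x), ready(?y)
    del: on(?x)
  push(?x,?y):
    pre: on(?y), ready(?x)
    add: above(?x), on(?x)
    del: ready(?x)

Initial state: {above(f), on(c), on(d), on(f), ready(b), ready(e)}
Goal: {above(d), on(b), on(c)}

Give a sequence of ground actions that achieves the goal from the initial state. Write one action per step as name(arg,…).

swap(d,f); bind(d,f); push(b,c)

1. swap(d,f)  →  {above(f), on(c), on(f), ready(b), ready(d), ready(e), ready(f)}
2. bind(d,f)  →  {above(d), on(c), on(f), ready(b), ready(e), ready(f)}
3. push(b,c)  →  {above(b), above(d), on(b), on(c), on(f), ready(e), ready(f)}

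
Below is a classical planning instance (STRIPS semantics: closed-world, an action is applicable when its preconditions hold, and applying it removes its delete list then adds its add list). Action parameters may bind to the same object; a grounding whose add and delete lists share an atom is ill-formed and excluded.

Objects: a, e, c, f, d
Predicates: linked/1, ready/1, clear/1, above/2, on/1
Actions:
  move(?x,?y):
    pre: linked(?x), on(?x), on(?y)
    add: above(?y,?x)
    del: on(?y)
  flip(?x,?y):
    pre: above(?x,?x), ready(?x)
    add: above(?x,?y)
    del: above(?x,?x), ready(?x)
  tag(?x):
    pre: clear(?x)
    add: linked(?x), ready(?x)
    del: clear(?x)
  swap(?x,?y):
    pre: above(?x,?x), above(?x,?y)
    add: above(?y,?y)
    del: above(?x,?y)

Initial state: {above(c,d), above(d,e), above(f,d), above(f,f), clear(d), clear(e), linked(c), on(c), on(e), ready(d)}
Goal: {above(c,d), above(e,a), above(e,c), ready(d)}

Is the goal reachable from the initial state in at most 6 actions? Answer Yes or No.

1. move(c,e)  →  {above(c,d), above(d,e), above(e,c), above(f,d), above(f,f), clear(d), clear(e), linked(c), on(c), ready(d)}
2. tag(e)  →  {above(c,d), above(d,e), above(e,c), above(f,d), above(f,f), clear(d), linked(c), linked(e), on(c), ready(d), ready(e)}
3. swap(f,d)  →  {above(c,d), above(d,d), above(d,e), above(e,c), above(f,f), clear(d), linked(c), linked(e), on(c), ready(d), ready(e)}
4. swap(d,e)  →  {above(c,d), above(d,d), above(e,c), above(e,e), above(f,f), clear(d), linked(c), linked(e), on(c), ready(d), ready(e)}
5. flip(e,a)  →  {above(c,d), above(d,d), above(e,a), above(e,c), above(f,f), clear(d), linked(c), linked(e), on(c), ready(d)}
optimal plan length = 5; 5 ≤ 6

Yes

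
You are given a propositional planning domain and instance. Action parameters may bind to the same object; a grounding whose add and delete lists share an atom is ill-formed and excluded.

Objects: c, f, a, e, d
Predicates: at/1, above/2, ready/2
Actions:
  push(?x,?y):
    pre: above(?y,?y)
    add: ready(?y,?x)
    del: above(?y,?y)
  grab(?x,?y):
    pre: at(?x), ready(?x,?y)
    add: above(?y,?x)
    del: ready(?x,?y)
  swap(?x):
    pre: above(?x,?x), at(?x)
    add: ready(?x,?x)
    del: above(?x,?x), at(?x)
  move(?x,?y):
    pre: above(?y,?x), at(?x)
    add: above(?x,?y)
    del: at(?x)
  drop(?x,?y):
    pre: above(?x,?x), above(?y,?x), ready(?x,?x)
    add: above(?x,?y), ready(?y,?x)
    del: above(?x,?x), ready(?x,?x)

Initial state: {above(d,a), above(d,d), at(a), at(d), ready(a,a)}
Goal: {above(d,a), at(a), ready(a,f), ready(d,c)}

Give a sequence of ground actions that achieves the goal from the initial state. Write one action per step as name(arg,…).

1. push(c,d)  →  {above(d,a), at(a), at(d), ready(a,a), ready(d,c)}
2. grab(a,a)  →  {above(a,a), above(d,a), at(a), at(d), ready(d,c)}
3. push(f,a)  →  {above(d,a), at(a), at(d), ready(a,f), ready(d,c)}

push(c,d); grab(a,a); push(f,a)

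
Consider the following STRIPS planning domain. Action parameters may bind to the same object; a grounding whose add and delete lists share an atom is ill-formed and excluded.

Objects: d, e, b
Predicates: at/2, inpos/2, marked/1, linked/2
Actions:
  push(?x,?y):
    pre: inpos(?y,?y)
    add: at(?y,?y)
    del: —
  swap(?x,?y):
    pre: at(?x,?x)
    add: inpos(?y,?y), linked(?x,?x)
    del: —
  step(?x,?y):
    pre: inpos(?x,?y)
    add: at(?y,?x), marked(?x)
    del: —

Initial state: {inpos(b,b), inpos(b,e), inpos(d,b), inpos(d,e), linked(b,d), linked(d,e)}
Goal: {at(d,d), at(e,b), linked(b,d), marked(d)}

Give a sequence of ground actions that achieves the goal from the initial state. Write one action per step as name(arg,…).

1. push(d,b)  →  {at(b,b), inpos(b,b), inpos(b,e), inpos(d,b), inpos(d,e), linked(b,d), linked(d,e)}
2. swap(b,d)  →  {at(b,b), inpos(b,b), inpos(b,e), inpos(d,b), inpos(d,d), inpos(d,e), linked(b,b), linked(b,d), linked(d,e)}
3. step(d,d)  →  {at(b,b), at(d,d), inpos(b,b), inpos(b,e), inpos(d,b), inpos(d,d), inpos(d,e), linked(b,b), linked(b,d), linked(d,e), marked(d)}
4. step(b,e)  →  {at(b,b), at(d,d), at(e,b), inpos(b,b), inpos(b,e), inpos(d,b), inpos(d,d), inpos(d,e), linked(b,b), linked(b,d), linked(d,e), marked(b), marked(d)}

push(d,b); swap(b,d); step(d,d); step(b,e)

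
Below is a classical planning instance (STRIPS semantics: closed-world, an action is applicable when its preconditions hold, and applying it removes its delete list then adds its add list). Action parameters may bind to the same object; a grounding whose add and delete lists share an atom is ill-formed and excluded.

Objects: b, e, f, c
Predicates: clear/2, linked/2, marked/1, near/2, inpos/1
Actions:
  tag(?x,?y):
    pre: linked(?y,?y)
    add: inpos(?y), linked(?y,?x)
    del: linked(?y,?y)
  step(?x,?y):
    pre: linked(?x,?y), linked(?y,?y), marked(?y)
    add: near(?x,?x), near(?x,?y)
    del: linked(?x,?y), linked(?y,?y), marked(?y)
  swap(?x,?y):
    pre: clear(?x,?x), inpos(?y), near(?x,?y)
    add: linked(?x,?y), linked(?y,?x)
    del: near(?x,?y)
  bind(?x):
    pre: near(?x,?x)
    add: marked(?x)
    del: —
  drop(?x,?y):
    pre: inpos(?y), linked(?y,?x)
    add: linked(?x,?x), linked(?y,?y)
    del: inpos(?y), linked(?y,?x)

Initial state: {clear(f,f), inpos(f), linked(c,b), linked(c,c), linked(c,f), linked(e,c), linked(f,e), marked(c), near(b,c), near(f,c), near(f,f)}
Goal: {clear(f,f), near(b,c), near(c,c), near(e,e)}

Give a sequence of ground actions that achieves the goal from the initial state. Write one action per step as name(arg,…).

step(e,c); bind(f); swap(f,f); step(c,f)

1. step(e,c)  →  {clear(f,f), inpos(f), linked(c,b), linked(c,f), linked(f,e), near(b,c), near(e,c), near(e,e), near(f,c), near(f,f)}
2. bind(f)  →  {clear(f,f), inpos(f), linked(c,b), linked(c,f), linked(f,e), marked(f), near(b,c), near(e,c), near(e,e), near(f,c), near(f,f)}
3. swap(f,f)  →  {clear(f,f), inpos(f), linked(c,b), linked(c,f), linked(f,e), linked(f,f), marked(f), near(b,c), near(e,c), near(e,e), near(f,c)}
4. step(c,f)  →  {clear(f,f), inpos(f), linked(c,b), linked(f,e), near(b,c), near(c,c), near(c,f), near(e,c), near(e,e), near(f,c)}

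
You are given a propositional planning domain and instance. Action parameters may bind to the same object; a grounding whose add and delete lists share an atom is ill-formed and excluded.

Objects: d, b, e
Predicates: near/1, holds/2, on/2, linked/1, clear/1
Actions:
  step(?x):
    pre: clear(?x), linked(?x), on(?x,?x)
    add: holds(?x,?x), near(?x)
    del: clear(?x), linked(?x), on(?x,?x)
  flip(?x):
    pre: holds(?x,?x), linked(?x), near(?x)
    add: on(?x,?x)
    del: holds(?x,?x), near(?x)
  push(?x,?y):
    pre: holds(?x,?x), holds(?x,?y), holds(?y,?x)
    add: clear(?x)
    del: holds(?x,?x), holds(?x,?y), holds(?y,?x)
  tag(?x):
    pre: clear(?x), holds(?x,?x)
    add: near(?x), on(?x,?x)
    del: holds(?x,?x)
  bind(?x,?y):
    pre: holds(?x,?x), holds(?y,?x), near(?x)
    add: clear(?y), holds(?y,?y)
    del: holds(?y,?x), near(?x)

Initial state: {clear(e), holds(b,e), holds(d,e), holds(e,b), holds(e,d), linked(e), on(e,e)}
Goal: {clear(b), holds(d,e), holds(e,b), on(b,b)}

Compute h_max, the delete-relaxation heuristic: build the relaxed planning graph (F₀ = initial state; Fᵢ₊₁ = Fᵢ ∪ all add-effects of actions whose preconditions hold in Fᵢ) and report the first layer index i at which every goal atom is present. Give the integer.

F0 = init (7 atoms)
F1 = F0 ∪ {holds(e,e), near(e)}  (9 atoms)
F2 = F1 ∪ {clear(b), clear(d), holds(b,b), holds(d,d)}  (13 atoms)
F3 = F2 ∪ {near(b), near(d), on(b,b), on(d,d)}  (17 atoms)
goal ⊆ F3  ⇒  h_max = 3

3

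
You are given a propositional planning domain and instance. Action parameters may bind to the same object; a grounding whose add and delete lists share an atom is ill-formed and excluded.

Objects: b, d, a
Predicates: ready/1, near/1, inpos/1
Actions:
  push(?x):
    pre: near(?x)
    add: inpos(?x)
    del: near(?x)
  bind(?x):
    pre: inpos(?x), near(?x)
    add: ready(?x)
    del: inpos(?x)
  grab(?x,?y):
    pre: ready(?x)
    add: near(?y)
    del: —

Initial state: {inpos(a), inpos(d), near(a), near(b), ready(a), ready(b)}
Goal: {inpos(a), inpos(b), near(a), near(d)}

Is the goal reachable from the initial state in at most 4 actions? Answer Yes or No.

Yes

1. push(b)  →  {inpos(a), inpos(b), inpos(d), near(a), ready(a), ready(b)}
2. grab(b,d)  →  {inpos(a), inpos(b), inpos(d), near(a), near(d), ready(a), ready(b)}
optimal plan length = 2; 2 ≤ 4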